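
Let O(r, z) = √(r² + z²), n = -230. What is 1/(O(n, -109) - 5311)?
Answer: -5311/28141940 - √64781/28141940 ≈ -0.00019777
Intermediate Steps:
1/(O(n, -109) - 5311) = 1/(√((-230)² + (-109)²) - 5311) = 1/(√(52900 + 11881) - 5311) = 1/(√64781 - 5311) = 1/(-5311 + √64781)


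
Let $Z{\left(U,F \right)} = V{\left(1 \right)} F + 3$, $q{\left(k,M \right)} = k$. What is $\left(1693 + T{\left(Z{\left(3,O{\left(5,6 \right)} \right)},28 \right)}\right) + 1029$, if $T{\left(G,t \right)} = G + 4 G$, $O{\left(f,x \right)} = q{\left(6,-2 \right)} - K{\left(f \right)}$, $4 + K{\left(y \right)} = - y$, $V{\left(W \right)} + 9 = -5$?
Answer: $1687$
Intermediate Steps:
$V{\left(W \right)} = -14$ ($V{\left(W \right)} = -9 - 5 = -14$)
$K{\left(y \right)} = -4 - y$
$O{\left(f,x \right)} = 10 + f$ ($O{\left(f,x \right)} = 6 - \left(-4 - f\right) = 6 + \left(4 + f\right) = 10 + f$)
$Z{\left(U,F \right)} = 3 - 14 F$ ($Z{\left(U,F \right)} = - 14 F + 3 = 3 - 14 F$)
$T{\left(G,t \right)} = 5 G$
$\left(1693 + T{\left(Z{\left(3,O{\left(5,6 \right)} \right)},28 \right)}\right) + 1029 = \left(1693 + 5 \left(3 - 14 \left(10 + 5\right)\right)\right) + 1029 = \left(1693 + 5 \left(3 - 210\right)\right) + 1029 = \left(1693 + 5 \left(-207\right)\right) + 1029 = \left(1693 - 1035\right) + 1029 = 658 + 1029 = 1687$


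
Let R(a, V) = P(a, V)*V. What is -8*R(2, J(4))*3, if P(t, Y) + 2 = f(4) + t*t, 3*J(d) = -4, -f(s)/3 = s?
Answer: -320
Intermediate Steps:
f(s) = -3*s
J(d) = -4/3 (J(d) = (⅓)*(-4) = -4/3)
P(t, Y) = -14 + t² (P(t, Y) = -2 + (-3*4 + t*t) = -2 + (-12 + t²) = -14 + t²)
R(a, V) = V*(-14 + a²) (R(a, V) = (-14 + a²)*V = V*(-14 + a²))
-8*R(2, J(4))*3 = -(-32)*(-14 + 2²)/3*3 = -(-32)*(-14 + 4)/3*3 = -(-32)*(-10)/3*3 = -8*40/3*3 = -320/3*3 = -320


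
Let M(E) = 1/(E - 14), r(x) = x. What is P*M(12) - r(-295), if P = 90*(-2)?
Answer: 385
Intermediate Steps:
P = -180
M(E) = 1/(-14 + E)
P*M(12) - r(-295) = -180/(-14 + 12) - 1*(-295) = -180/(-2) + 295 = -180*(-1/2) + 295 = 90 + 295 = 385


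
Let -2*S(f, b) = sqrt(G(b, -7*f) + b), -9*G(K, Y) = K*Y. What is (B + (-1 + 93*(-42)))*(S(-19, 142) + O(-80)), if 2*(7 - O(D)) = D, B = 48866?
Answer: 2113073 - 44959*I*sqrt(4402)/3 ≈ 2.1131e+6 - 9.9431e+5*I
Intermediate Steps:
O(D) = 7 - D/2
G(K, Y) = -K*Y/9
S(f, b) = -sqrt(b + 7*b*f/9)/2 (S(f, b) = -sqrt(-b*(-7*f)/9 + b)/2 = -sqrt(7*b*f/9 + b)/2 = -sqrt(b + 7*b*f/9)/2)
(B + (-1 + 93*(-42)))*(S(-19, 142) + O(-80)) = (48866 + (-1 + 93*(-42)))*(-sqrt(142)*sqrt(9 + 7*(-19))/6 + (7 - 1/2*(-80))) = (48866 + (-1 - 3906))*(-sqrt(142)*sqrt(9 - 133)/6 + (7 + 40)) = (48866 - 3907)*(-2*I*sqrt(4402)/6 + 47) = 44959*(-I*sqrt(4402)/3 + 47) = 44959*(47 - I*sqrt(4402)/3) = 2113073 - 44959*I*sqrt(4402)/3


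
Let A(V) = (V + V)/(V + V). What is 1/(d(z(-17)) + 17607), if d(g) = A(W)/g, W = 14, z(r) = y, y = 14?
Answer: 14/246499 ≈ 5.6795e-5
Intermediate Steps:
z(r) = 14
A(V) = 1 (A(V) = (2*V)/((2*V)) = (2*V)*(1/(2*V)) = 1)
d(g) = 1/g
1/(d(z(-17)) + 17607) = 1/(1/14 + 17607) = 1/(246499/14) = 14/246499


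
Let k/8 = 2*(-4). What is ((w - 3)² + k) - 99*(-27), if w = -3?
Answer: 2645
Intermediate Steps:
k = -64 (k = 8*(2*(-4)) = 8*(-8) = -64)
((w - 3)² + k) - 99*(-27) = ((-3 - 3)² - 64) - 99*(-27) = ((-6)² - 64) + 2673 = (36 - 64) + 2673 = -28 + 2673 = 2645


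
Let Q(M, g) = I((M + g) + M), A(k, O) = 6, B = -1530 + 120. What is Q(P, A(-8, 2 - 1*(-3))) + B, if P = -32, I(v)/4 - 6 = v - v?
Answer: -1386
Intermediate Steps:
B = -1410
I(v) = 24 (I(v) = 24 + 4*(v - v) = 24 + 4*0 = 24 + 0 = 24)
Q(M, g) = 24
Q(P, A(-8, 2 - 1*(-3))) + B = 24 - 1410 = -1386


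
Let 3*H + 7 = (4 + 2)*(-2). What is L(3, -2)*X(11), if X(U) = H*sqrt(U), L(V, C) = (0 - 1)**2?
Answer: -19*sqrt(11)/3 ≈ -21.005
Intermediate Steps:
L(V, C) = 1 (L(V, C) = (-1)**2 = 1)
H = -19/3 (H = -7/3 + ((4 + 2)*(-2))/3 = -7/3 + (6*(-2))/3 = -7/3 + (1/3)*(-12) = -7/3 - 4 = -19/3 ≈ -6.3333)
X(U) = -19*sqrt(U)/3
L(3, -2)*X(11) = 1*(-19*sqrt(11)/3) = -19*sqrt(11)/3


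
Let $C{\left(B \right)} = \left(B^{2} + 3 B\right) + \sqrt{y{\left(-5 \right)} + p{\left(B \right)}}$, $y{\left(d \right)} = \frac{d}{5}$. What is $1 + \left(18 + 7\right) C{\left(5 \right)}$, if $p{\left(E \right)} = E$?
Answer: $1051$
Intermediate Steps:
$y{\left(d \right)} = \frac{d}{5}$ ($y{\left(d \right)} = d \frac{1}{5} = \frac{d}{5}$)
$C{\left(B \right)} = B^{2} + \sqrt{-1 + B} + 3 B$ ($C{\left(B \right)} = \left(B^{2} + 3 B\right) + \sqrt{\frac{1}{5} \left(-5\right) + B} = \left(B^{2} + 3 B\right) + \sqrt{-1 + B} = B^{2} + \sqrt{-1 + B} + 3 B$)
$1 + \left(18 + 7\right) C{\left(5 \right)} = 1 + \left(18 + 7\right) \left(5^{2} + \sqrt{-1 + 5} + 3 \cdot 5\right) = 1 + 25 \left(25 + \sqrt{4} + 15\right) = 1 + 25 \left(25 + 2 + 15\right) = 1 + 25 \cdot 42 = 1 + 1050 = 1051$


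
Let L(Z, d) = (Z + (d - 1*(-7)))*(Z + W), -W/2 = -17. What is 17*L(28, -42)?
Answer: -7378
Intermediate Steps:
W = 34 (W = -2*(-17) = 34)
L(Z, d) = (34 + Z)*(7 + Z + d) (L(Z, d) = (Z + (d - 1*(-7)))*(Z + 34) = (Z + (d + 7))*(34 + Z) = (Z + (7 + d))*(34 + Z) = (7 + Z + d)*(34 + Z) = (34 + Z)*(7 + Z + d))
17*L(28, -42) = 17*(238 + 28**2 + 34*(-42) + 41*28 + 28*(-42)) = 17*(238 + 784 - 1428 + 1148 - 1176) = 17*(-434) = -7378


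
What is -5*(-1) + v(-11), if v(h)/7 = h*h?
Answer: 852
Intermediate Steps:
v(h) = 7*h² (v(h) = 7*(h*h) = 7*h²)
-5*(-1) + v(-11) = -5*(-1) + 7*(-11)² = 5 + 7*121 = 5 + 847 = 852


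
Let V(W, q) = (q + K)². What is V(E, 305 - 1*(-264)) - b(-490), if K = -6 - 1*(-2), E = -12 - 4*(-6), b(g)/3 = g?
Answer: 320695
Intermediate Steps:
b(g) = 3*g
E = 12 (E = -12 + 24 = 12)
K = -4 (K = -6 + 2 = -4)
V(W, q) = (-4 + q)² (V(W, q) = (q - 4)² = (-4 + q)²)
V(E, 305 - 1*(-264)) - b(-490) = (-4 + (305 - 1*(-264)))² - 3*(-490) = (-4 + (305 + 264))² - 1*(-1470) = (-4 + 569)² + 1470 = 565² + 1470 = 319225 + 1470 = 320695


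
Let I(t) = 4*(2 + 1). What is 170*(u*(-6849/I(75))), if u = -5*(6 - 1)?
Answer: 4851375/2 ≈ 2.4257e+6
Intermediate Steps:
I(t) = 12 (I(t) = 4*3 = 12)
u = -25 (u = -5*5 = -25)
170*(u*(-6849/I(75))) = 170*(-(-171225)/12) = 170*(-25*(-2283/4)) = 170*(57075/4) = 4851375/2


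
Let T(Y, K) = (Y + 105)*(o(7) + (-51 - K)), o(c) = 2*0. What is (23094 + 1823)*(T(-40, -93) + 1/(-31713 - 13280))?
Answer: 3060577261213/44993 ≈ 6.8023e+7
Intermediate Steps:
o(c) = 0
T(Y, K) = (-51 - K)*(105 + Y) (T(Y, K) = (Y + 105)*(0 + (-51 - K)) = (105 + Y)*(-51 - K) = (-51 - K)*(105 + Y))
(23094 + 1823)*(T(-40, -93) + 1/(-31713 - 13280)) = (23094 + 1823)*((-5355 - 105*(-93) - 51*(-40) - 1*(-93)*(-40)) + 1/(-31713 - 13280)) = 24917*((-5355 + 9765 + 2040 - 3720) + 1/(-44993)) = 24917*(2730 - 1/44993) = 24917*(122830889/44993) = 3060577261213/44993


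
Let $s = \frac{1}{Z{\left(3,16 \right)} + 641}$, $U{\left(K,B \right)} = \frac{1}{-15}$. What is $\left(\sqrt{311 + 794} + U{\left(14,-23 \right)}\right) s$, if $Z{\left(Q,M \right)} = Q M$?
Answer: $- \frac{1}{10335} + \frac{\sqrt{1105}}{689} \approx 0.048149$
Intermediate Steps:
$Z{\left(Q,M \right)} = M Q$
$U{\left(K,B \right)} = - \frac{1}{15}$
$s = \frac{1}{689}$ ($s = \frac{1}{16 \cdot 3 + 641} = \frac{1}{48 + 641} = \frac{1}{689} \approx 0.0014514$)
$\left(\sqrt{311 + 794} + U{\left(14,-23 \right)}\right) s = \left(\sqrt{311 + 794} - \frac{1}{15}\right) \frac{1}{689} = \left(\sqrt{1105} - \frac{1}{15}\right) \frac{1}{689} = \left(- \frac{1}{15} + \sqrt{1105}\right) \frac{1}{689} = - \frac{1}{10335} + \frac{\sqrt{1105}}{689}$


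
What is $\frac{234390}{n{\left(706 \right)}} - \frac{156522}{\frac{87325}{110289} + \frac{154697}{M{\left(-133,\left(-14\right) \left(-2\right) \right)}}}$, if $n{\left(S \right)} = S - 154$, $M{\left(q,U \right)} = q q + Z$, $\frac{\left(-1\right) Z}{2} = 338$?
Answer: $- \frac{1460827683722911}{94795970252} \approx -15410.0$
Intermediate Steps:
$Z = -676$ ($Z = \left(-2\right) 338 = -676$)
$M{\left(q,U \right)} = -676 + q^{2}$ ($M{\left(q,U \right)} = q q - 676 = q^{2} - 676 = -676 + q^{2}$)
$n{\left(S \right)} = -154 + S$
$\frac{234390}{n{\left(706 \right)}} - \frac{156522}{\frac{87325}{110289} + \frac{154697}{M{\left(-133,\left(-14\right) \left(-2\right) \right)}}} = \frac{234390}{-154 + 706} - \frac{156522}{\frac{87325}{110289} + \frac{154697}{-676 + \left(-133\right)^{2}}} = \frac{234390}{552} - \frac{156522}{87325 \cdot \frac{1}{110289} + \frac{154697}{-676 + 17689}} = 234390 \cdot \frac{1}{552} - \frac{156522}{\frac{87325}{110289} + \frac{154697}{17013}} = \frac{39065}{92} - \frac{156522}{\frac{87325}{110289} + 154697 \cdot \frac{1}{17013}} = \frac{39065}{92} - \frac{156522}{\frac{87325}{110289} + \frac{154697}{17013}} = \frac{39065}{92} - \frac{156522}{\frac{2060781962}{208482973}} = \frac{39065}{92} - \frac{16316085949953}{1030390981} = - \frac{1460827683722911}{94795970252}$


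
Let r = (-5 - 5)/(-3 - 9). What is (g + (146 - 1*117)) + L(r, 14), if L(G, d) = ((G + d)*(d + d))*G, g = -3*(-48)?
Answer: 4672/9 ≈ 519.11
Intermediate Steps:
g = 144
r = 5/6 (r = -10/(-12) = -10*(-1/12) = 5/6 ≈ 0.83333)
L(G, d) = 2*G*d*(G + d) (L(G, d) = ((G + d)*(2*d))*G = (2*d*(G + d))*G = 2*G*d*(G + d))
(g + (146 - 1*117)) + L(r, 14) = (144 + (146 - 1*117)) + 2*(5/6)*14*(5/6 + 14) = (144 + (146 - 117)) + 2*(5/6)*14*(89/6) = (144 + 29) + 3115/9 = 173 + 3115/9 = 4672/9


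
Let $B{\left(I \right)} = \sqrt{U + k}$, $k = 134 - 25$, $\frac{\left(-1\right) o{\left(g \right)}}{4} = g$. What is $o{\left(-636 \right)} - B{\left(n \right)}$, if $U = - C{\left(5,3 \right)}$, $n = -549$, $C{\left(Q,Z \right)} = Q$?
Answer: $2544 - 2 \sqrt{26} \approx 2533.8$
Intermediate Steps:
$o{\left(g \right)} = - 4 g$
$U = -5$ ($U = \left(-1\right) 5 = -5$)
$k = 109$
$B{\left(I \right)} = 2 \sqrt{26}$ ($B{\left(I \right)} = \sqrt{-5 + 109} = \sqrt{104} = 2 \sqrt{26}$)
$o{\left(-636 \right)} - B{\left(n \right)} = \left(-4\right) \left(-636\right) - 2 \sqrt{26} = 2544 - 2 \sqrt{26}$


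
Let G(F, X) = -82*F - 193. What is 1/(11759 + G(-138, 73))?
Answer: 1/22882 ≈ 4.3702e-5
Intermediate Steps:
G(F, X) = -193 - 82*F
1/(11759 + G(-138, 73)) = 1/(11759 + (-193 - 82*(-138))) = 1/(11759 + (-193 + 11316)) = 1/(11759 + 11123) = 1/22882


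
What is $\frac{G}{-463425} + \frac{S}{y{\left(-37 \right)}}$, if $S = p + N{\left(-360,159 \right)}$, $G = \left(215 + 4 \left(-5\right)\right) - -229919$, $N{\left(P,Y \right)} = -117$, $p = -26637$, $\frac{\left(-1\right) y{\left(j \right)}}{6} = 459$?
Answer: $\frac{653596583}{70904025} \approx 9.218$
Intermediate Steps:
$y{\left(j \right)} = -2754$ ($y{\left(j \right)} = \left(-6\right) 459 = -2754$)
$G = 230114$ ($G = \left(215 - 20\right) + 229919 = 195 + 229919 = 230114$)
$S = -26754$ ($S = -26637 - 117 = -26754$)
$\frac{G}{-463425} + \frac{S}{y{\left(-37 \right)}} = \frac{230114}{-463425} - \frac{26754}{-2754} = 230114 \left(- \frac{1}{463425}\right) - - \frac{4459}{459} = - \frac{230114}{463425} + \frac{4459}{459} = \frac{653596583}{70904025}$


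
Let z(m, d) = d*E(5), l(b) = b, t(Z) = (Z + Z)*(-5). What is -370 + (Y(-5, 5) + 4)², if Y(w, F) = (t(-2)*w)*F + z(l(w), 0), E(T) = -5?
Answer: 245646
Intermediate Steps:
t(Z) = -10*Z (t(Z) = (2*Z)*(-5) = -10*Z)
z(m, d) = -5*d (z(m, d) = d*(-5) = -5*d)
Y(w, F) = 20*F*w (Y(w, F) = ((-10*(-2))*w)*F - 5*0 = (20*w)*F + 0 = 20*F*w + 0 = 20*F*w)
-370 + (Y(-5, 5) + 4)² = -370 + (20*5*(-5) + 4)² = -370 + (-500 + 4)² = -370 + (-496)² = -370 + 246016 = 245646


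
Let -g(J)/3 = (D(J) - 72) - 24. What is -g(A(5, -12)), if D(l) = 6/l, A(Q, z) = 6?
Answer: -285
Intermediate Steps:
g(J) = 288 - 18/J (g(J) = -3*((6/J - 72) - 24) = -3*((-72 + 6/J) - 24) = -3*(-96 + 6/J) = 288 - 18/J)
-g(A(5, -12)) = -(288 - 18/6) = -(288 - 18*1/6) = -(288 - 3) = -1*285 = -285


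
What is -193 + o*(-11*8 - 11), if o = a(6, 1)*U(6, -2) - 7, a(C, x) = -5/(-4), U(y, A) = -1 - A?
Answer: 1505/4 ≈ 376.25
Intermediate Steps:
a(C, x) = 5/4 (a(C, x) = -5*(-¼) = 5/4)
o = -23/4 (o = 5*(-1 - 1*(-2))/4 - 7 = 5*(-1 + 2)/4 - 7 = (5/4)*1 - 7 = 5/4 - 7 = -23/4 ≈ -5.7500)
-193 + o*(-11*8 - 11) = -193 - 23*(-11*8 - 11)/4 = -193 - 23*(-88 - 11)/4 = -193 - 23/4*(-99) = -193 + 2277/4 = 1505/4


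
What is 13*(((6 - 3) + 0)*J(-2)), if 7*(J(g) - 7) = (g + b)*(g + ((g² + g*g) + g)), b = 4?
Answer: 2223/7 ≈ 317.57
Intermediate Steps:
J(g) = 7 + (4 + g)*(2*g + 2*g²)/7 (J(g) = 7 + ((g + 4)*(g + ((g² + g*g) + g)))/7 = 7 + ((4 + g)*(g + ((g² + g²) + g)))/7 = 7 + ((4 + g)*(g + (2*g² + g)))/7 = 7 + ((4 + g)*(g + (g + 2*g²)))/7 = 7 + ((4 + g)*(2*g + 2*g²))/7 = 7 + (4 + g)*(2*g + 2*g²)/7)
13*(((6 - 3) + 0)*J(-2)) = 13*(((6 - 3) + 0)*(7 + (2/7)*(-2)³ + (8/7)*(-2) + (10/7)*(-2)²)) = 13*((3 + 0)*(7 + (2/7)*(-8) - 16/7 + (10/7)*4)) = 13*(3*(7 - 16/7 - 16/7 + 40/7)) = 13*(3*(57/7)) = 13*(171/7) = 2223/7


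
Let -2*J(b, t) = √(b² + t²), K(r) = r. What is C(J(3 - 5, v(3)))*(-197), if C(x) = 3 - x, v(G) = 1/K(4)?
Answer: -591 - 197*√65/8 ≈ -789.53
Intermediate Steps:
v(G) = ¼ (v(G) = 1/4 = ¼)
J(b, t) = -√(b² + t²)/2
C(J(3 - 5, v(3)))*(-197) = (3 - (-1)*√((3 - 5)² + (¼)²)/2)*(-197) = (3 - (-1)*√((-2)² + 1/16)/2)*(-197) = (3 - (-1)*√(4 + 1/16)/2)*(-197) = (3 - (-1)*√(65/16)/2)*(-197) = (3 - (-1)*√65/4/2)*(-197) = (3 - (-1)*√65/8)*(-197) = (3 + √65/8)*(-197) = -591 - 197*√65/8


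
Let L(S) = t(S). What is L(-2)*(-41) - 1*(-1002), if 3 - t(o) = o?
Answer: 797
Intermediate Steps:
t(o) = 3 - o
L(S) = 3 - S
L(-2)*(-41) - 1*(-1002) = (3 - 1*(-2))*(-41) - 1*(-1002) = (3 + 2)*(-41) + 1002 = 5*(-41) + 1002 = -205 + 1002 = 797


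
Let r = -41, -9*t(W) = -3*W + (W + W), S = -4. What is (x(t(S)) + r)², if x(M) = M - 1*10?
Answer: 214369/81 ≈ 2646.5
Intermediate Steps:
t(W) = W/9 (t(W) = -(-3*W + (W + W))/9 = -(-3*W + 2*W)/9 = -(-1)*W/9 = W/9)
x(M) = -10 + M (x(M) = M - 10 = -10 + M)
(x(t(S)) + r)² = ((-10 + (⅑)*(-4)) - 41)² = ((-10 - 4/9) - 41)² = (-94/9 - 41)² = (-463/9)² = 214369/81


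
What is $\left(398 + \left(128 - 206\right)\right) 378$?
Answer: $120960$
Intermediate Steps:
$\left(398 + \left(128 - 206\right)\right) 378 = \left(398 - 78\right) 378 = 320 \cdot 378 = 120960$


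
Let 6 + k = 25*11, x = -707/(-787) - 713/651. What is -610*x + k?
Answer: 6430703/16527 ≈ 389.10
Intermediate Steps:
x = -3254/16527 (x = -707*(-1/787) - 713*1/651 = 707/787 - 23/21 = -3254/16527 ≈ -0.19689)
k = 269 (k = -6 + 25*11 = -6 + 275 = 269)
-610*x + k = -610*(-3254/16527) + 269 = 1984940/16527 + 269 = 6430703/16527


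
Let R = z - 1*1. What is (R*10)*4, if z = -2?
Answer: -120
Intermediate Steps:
R = -3 (R = -2 - 1*1 = -2 - 1 = -3)
(R*10)*4 = -3*10*4 = -30*4 = -120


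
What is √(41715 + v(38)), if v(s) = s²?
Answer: √43159 ≈ 207.75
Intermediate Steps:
√(41715 + v(38)) = √(41715 + 38²) = √(41715 + 1444) = √43159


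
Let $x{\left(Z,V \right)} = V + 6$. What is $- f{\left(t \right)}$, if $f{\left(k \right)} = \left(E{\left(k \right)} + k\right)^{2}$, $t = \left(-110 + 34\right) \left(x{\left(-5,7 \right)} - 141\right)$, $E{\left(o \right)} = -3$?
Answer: $-94575625$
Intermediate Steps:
$x{\left(Z,V \right)} = 6 + V$
$t = 9728$ ($t = \left(-110 + 34\right) \left(\left(6 + 7\right) - 141\right) = - 76 \left(13 - 141\right) = \left(-76\right) \left(-128\right) = 9728$)
$f{\left(k \right)} = \left(-3 + k\right)^{2}$
$- f{\left(t \right)} = - \left(-3 + 9728\right)^{2} = - 9725^{2} = \left(-1\right) 94575625 = -94575625$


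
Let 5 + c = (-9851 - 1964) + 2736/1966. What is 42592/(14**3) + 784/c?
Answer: 15397062928/996217089 ≈ 15.456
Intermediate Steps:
c = -11617692/983 (c = -5 + ((-9851 - 1964) + 2736/1966) = -5 + (-11815 + 2736*(1/1966)) = -5 + (-11815 + 1368/983) = -5 - 11612777/983 = -11617692/983 ≈ -11819.)
42592/(14**3) + 784/c = 42592/(14**3) + 784/(-11617692/983) = 42592/2744 + 784*(-983/11617692) = 42592*(1/2744) - 192668/2904423 = 5324/343 - 192668/2904423 = 15397062928/996217089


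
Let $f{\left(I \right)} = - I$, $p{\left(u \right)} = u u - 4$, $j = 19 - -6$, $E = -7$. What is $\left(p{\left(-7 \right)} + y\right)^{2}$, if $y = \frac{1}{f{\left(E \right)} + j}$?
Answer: $\frac{2076481}{1024} \approx 2027.8$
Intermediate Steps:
$j = 25$ ($j = 19 + 6 = 25$)
$p{\left(u \right)} = -4 + u^{2}$ ($p{\left(u \right)} = u^{2} - 4 = -4 + u^{2}$)
$y = \frac{1}{32}$ ($y = \frac{1}{\left(-1\right) \left(-7\right) + 25} = \frac{1}{7 + 25} = \frac{1}{32} \approx 0.03125$)
$\left(p{\left(-7 \right)} + y\right)^{2} = \left(\left(-4 + \left(-7\right)^{2}\right) + \frac{1}{32}\right)^{2} = \left(\left(-4 + 49\right) + \frac{1}{32}\right)^{2} = \left(45 + \frac{1}{32}\right)^{2} = \left(\frac{1441}{32}\right)^{2} = \frac{2076481}{1024}$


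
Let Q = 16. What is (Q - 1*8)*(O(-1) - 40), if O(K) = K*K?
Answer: -312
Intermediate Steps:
O(K) = K²
(Q - 1*8)*(O(-1) - 40) = (16 - 1*8)*((-1)² - 40) = (16 - 8)*(1 - 40) = 8*(-39) = -312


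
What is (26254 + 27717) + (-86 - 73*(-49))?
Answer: 57462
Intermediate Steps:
(26254 + 27717) + (-86 - 73*(-49)) = 53971 + (-86 + 3577) = 53971 + 3491 = 57462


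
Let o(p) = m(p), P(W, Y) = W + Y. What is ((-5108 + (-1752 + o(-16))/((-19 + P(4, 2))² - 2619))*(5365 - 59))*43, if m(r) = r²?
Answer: -203926055888/175 ≈ -1.1653e+9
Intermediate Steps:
o(p) = p²
((-5108 + (-1752 + o(-16))/((-19 + P(4, 2))² - 2619))*(5365 - 59))*43 = ((-5108 + (-1752 + (-16)²)/((-19 + (4 + 2))² - 2619))*(5365 - 59))*43 = ((-5108 + (-1752 + 256)/((-19 + 6)² - 2619))*5306)*43 = ((-5108 - 1496/((-13)² - 2619))*5306)*43 = ((-5108 - 1496/(169 - 2619))*5306)*43 = ((-5108 - 1496/(-2450))*5306)*43 = ((-5108 - 1496*(-1/2450))*5306)*43 = ((-5108 + 748/1225)*5306)*43 = -6256552/1225*5306*43 = -4742466416/175*43 = -203926055888/175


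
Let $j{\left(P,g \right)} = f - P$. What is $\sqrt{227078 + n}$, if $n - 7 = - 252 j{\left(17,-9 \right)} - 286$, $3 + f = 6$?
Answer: $\sqrt{230327} \approx 479.92$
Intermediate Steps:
$f = 3$ ($f = -3 + 6 = 3$)
$j{\left(P,g \right)} = 3 - P$
$n = 3249$ ($n = 7 - \left(286 + 252 \left(3 - 17\right)\right) = 7 - -3242 = 7 + \left(3528 - 286\right) = 7 + 3242 = 3249$)
$\sqrt{227078 + n} = \sqrt{227078 + 3249} = \sqrt{230327}$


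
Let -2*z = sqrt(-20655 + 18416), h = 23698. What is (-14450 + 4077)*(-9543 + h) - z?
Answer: -146829815 + I*sqrt(2239)/2 ≈ -1.4683e+8 + 23.659*I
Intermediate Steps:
z = -I*sqrt(2239)/2 (z = -sqrt(-20655 + 18416)/2 = -I*sqrt(2239)/2 ≈ -23.659*I)
(-14450 + 4077)*(-9543 + h) - z = (-14450 + 4077)*(-9543 + 23698) - (-1)*I*sqrt(2239)/2 = -10373*14155 + I*sqrt(2239)/2 = -146829815 + I*sqrt(2239)/2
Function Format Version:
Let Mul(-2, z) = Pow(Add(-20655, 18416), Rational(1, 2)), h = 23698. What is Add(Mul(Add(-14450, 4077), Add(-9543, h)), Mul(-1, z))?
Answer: Add(-146829815, Mul(Rational(1, 2), I, Pow(2239, Rational(1, 2)))) ≈ Add(-1.4683e+8, Mul(23.659, I))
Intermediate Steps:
z = Mul(Rational(-1, 2), I, Pow(2239, Rational(1, 2))) (z = Mul(Rational(-1, 2), Pow(Add(-20655, 18416), Rational(1, 2))) = Mul(Rational(-1, 2), Pow(-2239, Rational(1, 2))) = Mul(Rational(-1, 2), Mul(I, Pow(2239, Rational(1, 2)))) = Mul(Rational(-1, 2), I, Pow(2239, Rational(1, 2))) ≈ Mul(-23.659, I))
Add(Mul(Add(-14450, 4077), Add(-9543, h)), Mul(-1, z)) = Add(Mul(Add(-14450, 4077), Add(-9543, 23698)), Mul(-1, Mul(Rational(-1, 2), I, Pow(2239, Rational(1, 2))))) = Add(Mul(-10373, 14155), Mul(Rational(1, 2), I, Pow(2239, Rational(1, 2)))) = Add(-146829815, Mul(Rational(1, 2), I, Pow(2239, Rational(1, 2))))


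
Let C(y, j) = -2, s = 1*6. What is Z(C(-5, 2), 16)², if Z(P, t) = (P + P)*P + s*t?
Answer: 10816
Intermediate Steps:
s = 6
Z(P, t) = 2*P² + 6*t (Z(P, t) = (P + P)*P + 6*t = (2*P)*P + 6*t = 2*P² + 6*t)
Z(C(-5, 2), 16)² = (2*(-2)² + 6*16)² = (2*4 + 96)² = (8 + 96)² = 104² = 10816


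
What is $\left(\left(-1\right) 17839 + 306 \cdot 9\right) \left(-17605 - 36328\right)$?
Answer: $813579305$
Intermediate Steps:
$\left(\left(-1\right) 17839 + 306 \cdot 9\right) \left(-17605 - 36328\right) = \left(-17839 + 2754\right) \left(-53933\right) = \left(-15085\right) \left(-53933\right) = 813579305$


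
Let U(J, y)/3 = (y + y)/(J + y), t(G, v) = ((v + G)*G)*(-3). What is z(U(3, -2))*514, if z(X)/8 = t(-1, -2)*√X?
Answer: -74016*I*√3 ≈ -1.282e+5*I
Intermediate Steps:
t(G, v) = -3*G*(G + v) (t(G, v) = ((G + v)*G)*(-3) = (G*(G + v))*(-3) = -3*G*(G + v))
U(J, y) = 6*y/(J + y) (U(J, y) = 3*((y + y)/(J + y)) = 3*((2*y)/(J + y)) = 3*(2*y/(J + y)) = 6*y/(J + y))
z(X) = -72*√X (z(X) = 8*((-3*(-1)*(-1 - 2))*√X) = 8*((-3*(-1)*(-3))*√X) = 8*(-9*√X) = -72*√X)
z(U(3, -2))*514 = -72*2*I*√3/√(3 - 2)*514 = -72*2*I*√3*514 = -144*I*√3*514 = -74016*I*√3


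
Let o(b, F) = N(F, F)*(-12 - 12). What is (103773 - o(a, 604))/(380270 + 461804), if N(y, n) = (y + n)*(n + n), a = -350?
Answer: 35126109/842074 ≈ 41.714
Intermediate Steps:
N(y, n) = 2*n*(n + y) (N(y, n) = (n + y)*(2*n) = 2*n*(n + y))
o(b, F) = -96*F**2 (o(b, F) = (2*F*(F + F))*(-12 - 12) = (2*F*(2*F))*(-24) = (4*F**2)*(-24) = -96*F**2)
(103773 - o(a, 604))/(380270 + 461804) = (103773 - (-96)*604**2)/(380270 + 461804) = (103773 - (-96)*364816)/842074 = (103773 - 1*(-35022336))*(1/842074) = (103773 + 35022336)*(1/842074) = 35126109*(1/842074) = 35126109/842074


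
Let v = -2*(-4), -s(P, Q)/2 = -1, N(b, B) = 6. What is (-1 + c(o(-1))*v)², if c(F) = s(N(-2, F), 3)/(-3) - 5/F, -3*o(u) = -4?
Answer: 11881/9 ≈ 1320.1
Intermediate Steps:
s(P, Q) = 2 (s(P, Q) = -2*(-1) = 2)
v = 8
o(u) = 4/3 (o(u) = -⅓*(-4) = 4/3)
c(F) = -⅔ - 5/F (c(F) = 2/(-3) - 5/F = 2*(-⅓) - 5/F = -⅔ - 5/F)
(-1 + c(o(-1))*v)² = (-1 + (-⅔ - 5/4/3)*8)² = (-1 + (-⅔ - 5*¾)*8)² = (-1 + (-⅔ - 15/4)*8)² = (-1 - 53/12*8)² = (-1 - 106/3)² = (-109/3)² = 11881/9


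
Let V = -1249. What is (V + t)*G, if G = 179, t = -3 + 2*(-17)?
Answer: -230194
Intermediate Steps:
t = -37 (t = -3 - 34 = -37)
(V + t)*G = (-1249 - 37)*179 = -1286*179 = -230194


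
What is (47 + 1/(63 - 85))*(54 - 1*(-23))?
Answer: 7231/2 ≈ 3615.5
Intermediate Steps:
(47 + 1/(63 - 85))*(54 - 1*(-23)) = (47 + 1/(-22))*(54 + 23) = (47 - 1/22)*77 = (1033/22)*77 = 7231/2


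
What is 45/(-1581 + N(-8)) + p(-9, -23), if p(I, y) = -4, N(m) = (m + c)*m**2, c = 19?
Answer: -3553/877 ≈ -4.0513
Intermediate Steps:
N(m) = m**2*(19 + m) (N(m) = (m + 19)*m**2 = (19 + m)*m**2 = m**2*(19 + m))
45/(-1581 + N(-8)) + p(-9, -23) = 45/(-1581 + (-8)**2*(19 - 8)) - 4 = 45/(-1581 + 64*11) - 4 = 45/(-1581 + 704) - 4 = 45/(-877) - 4 = -1/877*45 - 4 = -45/877 - 4 = -3553/877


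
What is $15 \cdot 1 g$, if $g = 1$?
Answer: $15$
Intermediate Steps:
$15 \cdot 1 g = 15 \cdot 1 \cdot 1 = 15 \cdot 1 = 15$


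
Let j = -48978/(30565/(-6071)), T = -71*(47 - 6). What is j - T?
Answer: 386320153/30565 ≈ 12639.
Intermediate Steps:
T = -2911 (T = -71*41 = -2911)
j = 297345438/30565 (j = -48978/(30565*(-1/6071)) = -48978/(-30565/6071) = -48978*(-6071/30565) = 297345438/30565 ≈ 9728.3)
j - T = 297345438/30565 - 1*(-2911) = 297345438/30565 + 2911 = 386320153/30565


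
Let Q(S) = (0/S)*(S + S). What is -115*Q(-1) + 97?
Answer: 97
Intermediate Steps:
Q(S) = 0 (Q(S) = 0*(2*S) = 0)
-115*Q(-1) + 97 = -115*0 + 97 = 0 + 97 = 97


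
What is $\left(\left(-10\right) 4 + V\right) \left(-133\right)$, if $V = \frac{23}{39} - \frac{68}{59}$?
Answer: $\frac{12413555}{2301} \approx 5394.9$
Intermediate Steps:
$V = - \frac{1295}{2301}$ ($V = 23 \cdot \frac{1}{39} - \frac{68}{59} = \frac{23}{39} - \frac{68}{59} = - \frac{1295}{2301} \approx -0.5628$)
$\left(\left(-10\right) 4 + V\right) \left(-133\right) = \left(\left(-10\right) 4 - \frac{1295}{2301}\right) \left(-133\right) = \left(-40 - \frac{1295}{2301}\right) \left(-133\right) = \left(- \frac{93335}{2301}\right) \left(-133\right) = \frac{12413555}{2301}$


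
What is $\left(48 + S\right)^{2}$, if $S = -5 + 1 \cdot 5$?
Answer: $2304$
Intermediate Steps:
$S = 0$ ($S = -5 + 5 = 0$)
$\left(48 + S\right)^{2} = \left(48 + 0\right)^{2} = 48^{2} = 2304$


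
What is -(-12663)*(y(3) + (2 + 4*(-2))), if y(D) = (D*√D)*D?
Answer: -75978 + 113967*√3 ≈ 1.2142e+5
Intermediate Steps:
y(D) = D^(5/2) (y(D) = D^(3/2)*D = D^(5/2))
-(-12663)*(y(3) + (2 + 4*(-2))) = -(-12663)*(3^(5/2) + (2 + 4*(-2))) = -(-12663)*(9*√3 + (2 - 8)) = -(-12663)*(9*√3 - 6) = -(-12663)*(-6 + 9*√3) = -1809*(42 - 63*√3) = -75978 + 113967*√3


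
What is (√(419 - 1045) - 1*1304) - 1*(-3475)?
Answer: 2171 + I*√626 ≈ 2171.0 + 25.02*I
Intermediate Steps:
(√(419 - 1045) - 1*1304) - 1*(-3475) = (√(-626) - 1304) + 3475 = (I*√626 - 1304) + 3475 = (-1304 + I*√626) + 3475 = 2171 + I*√626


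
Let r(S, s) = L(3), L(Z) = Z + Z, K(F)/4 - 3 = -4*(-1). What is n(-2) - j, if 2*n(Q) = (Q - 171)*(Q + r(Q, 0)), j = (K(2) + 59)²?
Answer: -7915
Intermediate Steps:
K(F) = 28 (K(F) = 12 + 4*(-4*(-1)) = 12 + 4*4 = 12 + 16 = 28)
L(Z) = 2*Z
r(S, s) = 6 (r(S, s) = 2*3 = 6)
j = 7569 (j = (28 + 59)² = 87² = 7569)
n(Q) = (-171 + Q)*(6 + Q)/2 (n(Q) = ((Q - 171)*(Q + 6))/2 = ((-171 + Q)*(6 + Q))/2 = (-171 + Q)*(6 + Q)/2)
n(-2) - j = (-513 + (½)*(-2)² - 165/2*(-2)) - 1*7569 = (-513 + (½)*4 + 165) - 7569 = (-513 + 2 + 165) - 7569 = -346 - 7569 = -7915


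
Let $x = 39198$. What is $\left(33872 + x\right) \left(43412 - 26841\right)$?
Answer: $1210842970$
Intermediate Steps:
$\left(33872 + x\right) \left(43412 - 26841\right) = \left(33872 + 39198\right) \left(43412 - 26841\right) = 73070 \cdot 16571 = 1210842970$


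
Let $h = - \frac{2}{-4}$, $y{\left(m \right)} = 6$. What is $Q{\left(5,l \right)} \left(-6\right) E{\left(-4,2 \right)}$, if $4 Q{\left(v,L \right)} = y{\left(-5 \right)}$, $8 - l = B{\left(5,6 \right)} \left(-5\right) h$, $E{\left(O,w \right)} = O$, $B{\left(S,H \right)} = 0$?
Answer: $36$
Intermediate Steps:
$h = \frac{1}{2}$ ($h = \left(-2\right) \left(- \frac{1}{4}\right) = \frac{1}{2} \approx 0.5$)
$l = 8$ ($l = 8 - 0 \left(-5\right) \frac{1}{2} = 8 - 0 \cdot \frac{1}{2} = 8 - 0 = 8 + 0 = 8$)
$Q{\left(v,L \right)} = \frac{3}{2}$ ($Q{\left(v,L \right)} = \frac{1}{4} \cdot 6 = \frac{3}{2}$)
$Q{\left(5,l \right)} \left(-6\right) E{\left(-4,2 \right)} = \frac{3}{2} \left(-6\right) \left(-4\right) = \left(-9\right) \left(-4\right) = 36$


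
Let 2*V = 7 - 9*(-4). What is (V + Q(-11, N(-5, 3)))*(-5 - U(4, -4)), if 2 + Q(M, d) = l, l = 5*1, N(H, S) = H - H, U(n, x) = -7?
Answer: 49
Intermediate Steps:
N(H, S) = 0
l = 5
Q(M, d) = 3 (Q(M, d) = -2 + 5 = 3)
V = 43/2 (V = (7 - 9*(-4))/2 = (7 - 3*(-12))/2 = (7 + 36)/2 = (½)*43 = 43/2 ≈ 21.500)
(V + Q(-11, N(-5, 3)))*(-5 - U(4, -4)) = (43/2 + 3)*(-5 - 1*(-7)) = 49*(-5 + 7)/2 = (49/2)*2 = 49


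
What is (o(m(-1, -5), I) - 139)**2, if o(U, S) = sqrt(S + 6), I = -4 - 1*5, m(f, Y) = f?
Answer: (139 - I*sqrt(3))**2 ≈ 19318.0 - 481.5*I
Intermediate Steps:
I = -9 (I = -4 - 5 = -9)
o(U, S) = sqrt(6 + S)
(o(m(-1, -5), I) - 139)**2 = (sqrt(6 - 9) - 139)**2 = (sqrt(-3) - 139)**2 = (I*sqrt(3) - 139)**2 = (-139 + I*sqrt(3))**2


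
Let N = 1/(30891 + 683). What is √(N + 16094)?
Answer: √16044389890318/31574 ≈ 126.86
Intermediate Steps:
N = 1/31574 ≈ 3.1672e-5
√(N + 16094) = √(1/31574 + 16094) = √(508151957/31574) = √16044389890318/31574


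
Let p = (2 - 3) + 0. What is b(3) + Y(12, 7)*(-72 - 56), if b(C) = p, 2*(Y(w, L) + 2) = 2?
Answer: 127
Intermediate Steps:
Y(w, L) = -1 (Y(w, L) = -2 + (½)*2 = -2 + 1 = -1)
p = -1 (p = -1 + 0 = -1)
b(C) = -1
b(3) + Y(12, 7)*(-72 - 56) = -1 - (-72 - 56) = -1 - 1*(-128) = -1 + 128 = 127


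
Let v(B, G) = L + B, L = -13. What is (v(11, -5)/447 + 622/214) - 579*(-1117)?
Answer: 30933209750/47829 ≈ 6.4675e+5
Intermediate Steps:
v(B, G) = -13 + B
(v(11, -5)/447 + 622/214) - 579*(-1117) = ((-13 + 11)/447 + 622/214) - 579*(-1117) = (-2*1/447 + 622*(1/214)) + 646743 = (-2/447 + 311/107) + 646743 = 138803/47829 + 646743 = 30933209750/47829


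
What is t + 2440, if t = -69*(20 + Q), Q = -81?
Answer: 6649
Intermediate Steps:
t = 4209 (t = -69*(20 - 81) = -69*(-61) = 4209)
t + 2440 = 4209 + 2440 = 6649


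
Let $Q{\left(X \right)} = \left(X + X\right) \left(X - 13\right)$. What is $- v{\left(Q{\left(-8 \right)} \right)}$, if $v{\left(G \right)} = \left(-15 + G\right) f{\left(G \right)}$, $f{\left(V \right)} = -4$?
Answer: $1284$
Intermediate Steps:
$Q{\left(X \right)} = 2 X \left(-13 + X\right)$
$v{\left(G \right)} = 60 - 4 G$ ($v{\left(G \right)} = \left(-15 + G\right) \left(-4\right) = 60 - 4 G$)
$- v{\left(Q{\left(-8 \right)} \right)} = - (60 - 4 \cdot 2 \left(-8\right) \left(-13 - 8\right)) = - (60 - 4 \cdot 2 \left(-8\right) \left(-21\right)) = - (60 - 1344) = \left(-1\right) \left(-1284\right) = 1284$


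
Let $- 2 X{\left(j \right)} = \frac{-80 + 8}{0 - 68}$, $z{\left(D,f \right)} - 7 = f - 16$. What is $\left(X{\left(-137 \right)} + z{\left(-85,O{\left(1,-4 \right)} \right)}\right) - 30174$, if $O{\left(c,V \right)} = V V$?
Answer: $- \frac{512848}{17} \approx -30168.0$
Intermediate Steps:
$O{\left(c,V \right)} = V^{2}$
$z{\left(D,f \right)} = -9 + f$ ($z{\left(D,f \right)} = 7 + \left(f - 16\right) = 7 + \left(-16 + f\right) = -9 + f$)
$X{\left(j \right)} = - \frac{9}{17}$ ($X{\left(j \right)} = - \frac{\left(-80 + 8\right) \frac{1}{0 - 68}}{2} = - \frac{\left(-72\right) \frac{1}{-68}}{2} = - \frac{\left(-72\right) \left(- \frac{1}{68}\right)}{2} = \left(- \frac{1}{2}\right) \frac{18}{17} = - \frac{9}{17}$)
$\left(X{\left(-137 \right)} + z{\left(-85,O{\left(1,-4 \right)} \right)}\right) - 30174 = \left(- \frac{9}{17} - \left(9 - \left(-4\right)^{2}\right)\right) - 30174 = \left(- \frac{9}{17} + \left(-9 + 16\right)\right) - 30174 = \left(- \frac{9}{17} + 7\right) - 30174 = \frac{110}{17} - 30174 = - \frac{512848}{17}$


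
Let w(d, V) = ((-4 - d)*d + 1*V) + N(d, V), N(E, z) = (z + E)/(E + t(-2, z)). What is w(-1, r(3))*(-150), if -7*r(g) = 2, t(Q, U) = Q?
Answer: -3300/7 ≈ -471.43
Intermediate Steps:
r(g) = -2/7 (r(g) = -1/7*2 = -2/7)
N(E, z) = (E + z)/(-2 + E) (N(E, z) = (z + E)/(E - 2) = (E + z)/(-2 + E))
w(d, V) = V + d*(-4 - d) + (V + d)/(-2 + d) (w(d, V) = ((-4 - d)*d + 1*V) + (d + V)/(-2 + d) = (d*(-4 - d) + V) + (V + d)/(-2 + d) = (V + d*(-4 - d)) + (V + d)/(-2 + d) = V + d*(-4 - d) + (V + d)/(-2 + d))
w(-1, r(3))*(-150) = ((-2/7 - 1 + (-2 - 1)*(-2/7 - 1*(-1)**2 - 4*(-1)))/(-2 - 1))*(-150) = ((-2/7 - 1 - 3*(-2/7 - 1*1 + 4))/(-3))*(-150) = -(-2/7 - 1 - 3*(-2/7 - 1 + 4))/3*(-150) = -(-2/7 - 1 - 3*19/7)/3*(-150) = -(-2/7 - 1 - 57/7)/3*(-150) = -1/3*(-66/7)*(-150) = (22/7)*(-150) = -3300/7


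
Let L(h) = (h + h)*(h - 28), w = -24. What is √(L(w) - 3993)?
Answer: I*√1497 ≈ 38.691*I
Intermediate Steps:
L(h) = 2*h*(-28 + h) (L(h) = (2*h)*(-28 + h) = 2*h*(-28 + h))
√(L(w) - 3993) = √(2*(-24)*(-28 - 24) - 3993) = √(2*(-24)*(-52) - 3993) = √(2496 - 3993) = √(-1497) = I*√1497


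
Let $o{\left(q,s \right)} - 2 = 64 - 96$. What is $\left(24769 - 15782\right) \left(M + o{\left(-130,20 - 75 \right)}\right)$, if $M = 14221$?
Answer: $127534517$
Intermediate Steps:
$o{\left(q,s \right)} = -30$ ($o{\left(q,s \right)} = 2 + \left(64 - 96\right) = 2 - 32 = -30$)
$\left(24769 - 15782\right) \left(M + o{\left(-130,20 - 75 \right)}\right) = \left(24769 - 15782\right) \left(14221 - 30\right) = 8987 \cdot 14191 = 127534517$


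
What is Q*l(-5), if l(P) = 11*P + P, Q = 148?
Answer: -8880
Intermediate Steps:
l(P) = 12*P
Q*l(-5) = 148*(12*(-5)) = 148*(-60) = -8880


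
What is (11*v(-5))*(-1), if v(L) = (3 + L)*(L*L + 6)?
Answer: 682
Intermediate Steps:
v(L) = (3 + L)*(6 + L**2) (v(L) = (3 + L)*(L**2 + 6) = (3 + L)*(6 + L**2))
(11*v(-5))*(-1) = (11*(18 + (-5)**3 + 3*(-5)**2 + 6*(-5)))*(-1) = (11*(18 - 125 + 3*25 - 30))*(-1) = (11*(18 - 125 + 75 - 30))*(-1) = (11*(-62))*(-1) = -682*(-1) = 682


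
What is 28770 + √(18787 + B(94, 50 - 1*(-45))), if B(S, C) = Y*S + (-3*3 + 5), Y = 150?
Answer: 28770 + √32883 ≈ 28951.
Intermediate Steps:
B(S, C) = -4 + 150*S (B(S, C) = 150*S + (-3*3 + 5) = 150*S + (-9 + 5) = 150*S - 4 = -4 + 150*S)
28770 + √(18787 + B(94, 50 - 1*(-45))) = 28770 + √(18787 + (-4 + 150*94)) = 28770 + √(18787 + (-4 + 14100)) = 28770 + √(18787 + 14096) = 28770 + √32883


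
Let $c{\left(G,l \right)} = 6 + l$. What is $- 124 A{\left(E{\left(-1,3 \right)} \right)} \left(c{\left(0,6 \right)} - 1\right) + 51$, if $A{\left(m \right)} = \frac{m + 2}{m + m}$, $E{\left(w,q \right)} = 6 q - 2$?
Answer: $- \frac{2865}{4} \approx -716.25$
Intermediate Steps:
$E{\left(w,q \right)} = -2 + 6 q$
$A{\left(m \right)} = \frac{2 + m}{2 m}$
$- 124 A{\left(E{\left(-1,3 \right)} \right)} \left(c{\left(0,6 \right)} - 1\right) + 51 = - 124 \frac{2 + \left(-2 + 6 \cdot 3\right)}{2 \left(-2 + 6 \cdot 3\right)} \left(\left(6 + 6\right) - 1\right) + 51 = - 124 \frac{2 + \left(-2 + 18\right)}{2 \left(-2 + 18\right)} \left(12 - 1\right) + 51 = - 124 \frac{2 + 16}{2 \cdot 16} \cdot 11 + 51 = - 124 \cdot \frac{1}{2} \cdot \frac{1}{16} \cdot 18 \cdot 11 + 51 = - 124 \cdot \frac{9}{16} \cdot 11 + 51 = \left(-124\right) \frac{99}{16} + 51 = - \frac{3069}{4} + 51 = - \frac{2865}{4}$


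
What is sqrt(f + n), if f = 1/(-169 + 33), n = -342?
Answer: I*sqrt(1581442)/68 ≈ 18.493*I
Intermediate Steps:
f = -1/136 (f = 1/(-136) = -1/136 ≈ -0.0073529)
sqrt(f + n) = sqrt(-1/136 - 342) = sqrt(-46513/136) = I*sqrt(1581442)/68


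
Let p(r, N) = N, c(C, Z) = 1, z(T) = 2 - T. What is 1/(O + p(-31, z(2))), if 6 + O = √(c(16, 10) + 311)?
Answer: 1/46 + √78/138 ≈ 0.085737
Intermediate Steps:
O = -6 + 2*√78 (O = -6 + √(1 + 311) = -6 + √312 = -6 + 2*√78 ≈ 11.664)
1/(O + p(-31, z(2))) = 1/((-6 + 2*√78) + (2 - 1*2)) = 1/((-6 + 2*√78) + (2 - 2)) = 1/((-6 + 2*√78) + 0) = 1/(-6 + 2*√78)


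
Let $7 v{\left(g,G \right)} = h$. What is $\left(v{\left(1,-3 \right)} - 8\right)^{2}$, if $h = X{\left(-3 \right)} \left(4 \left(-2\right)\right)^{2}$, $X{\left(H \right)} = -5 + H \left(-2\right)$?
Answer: $\frac{64}{49} \approx 1.3061$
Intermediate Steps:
$X{\left(H \right)} = -5 - 2 H$
$h = 64$ ($h = \left(-5 - -6\right) \left(4 \left(-2\right)\right)^{2} = \left(-5 + 6\right) \left(-8\right)^{2} = 1 \cdot 64 = 64$)
$v{\left(g,G \right)} = \frac{64}{7}$ ($v{\left(g,G \right)} = \frac{1}{7} \cdot 64 = \frac{64}{7}$)
$\left(v{\left(1,-3 \right)} - 8\right)^{2} = \left(\frac{64}{7} - 8\right)^{2} = \left(\frac{8}{7}\right)^{2} = \frac{64}{49}$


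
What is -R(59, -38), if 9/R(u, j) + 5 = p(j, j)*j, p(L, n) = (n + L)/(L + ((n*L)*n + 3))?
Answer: 494163/277423 ≈ 1.7813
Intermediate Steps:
p(L, n) = (L + n)/(3 + L + L*n²) (p(L, n) = (L + n)/(L + ((L*n)*n + 3)) = (L + n)/(L + (L*n² + 3)) = (L + n)/(L + (3 + L*n²)) = (L + n)/(3 + L + L*n²))
R(u, j) = 9/(-5 + 2*j²/(3 + j + j³)) (R(u, j) = 9/(-5 + ((j + j)/(3 + j + j*j²))*j) = 9/(-5 + ((2*j)/(3 + j + j³))*j) = 9/(-5 + (2*j/(3 + j + j³))*j) = 9/(-5 + 2*j²/(3 + j + j³)))
-R(59, -38) = -9*(3 - 38 + (-38)³)/(-15 - 5*(-38) - 5*(-38)³ + 2*(-38)²) = -9*(3 - 38 - 54872)/(-15 + 190 - 5*(-54872) + 2*1444) = -9*(-54907)/(-15 + 190 + 274360 + 2888) = -9*(-54907)/277423 = -1*(-494163/277423) = 494163/277423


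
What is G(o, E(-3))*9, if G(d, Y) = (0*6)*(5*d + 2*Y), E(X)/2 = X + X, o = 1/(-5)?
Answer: 0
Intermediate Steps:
o = -⅕ ≈ -0.20000
E(X) = 4*X (E(X) = 2*(X + X) = 2*(2*X) = 4*X)
G(d, Y) = 0 (G(d, Y) = 0*(2*Y + 5*d) = 0)
G(o, E(-3))*9 = 0*9 = 0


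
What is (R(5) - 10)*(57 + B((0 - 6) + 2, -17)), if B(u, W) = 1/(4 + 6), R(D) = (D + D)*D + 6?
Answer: 13133/5 ≈ 2626.6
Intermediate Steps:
R(D) = 6 + 2*D² (R(D) = (2*D)*D + 6 = 2*D² + 6 = 6 + 2*D²)
B(u, W) = ⅒ (B(u, W) = 1/10 = ⅒)
(R(5) - 10)*(57 + B((0 - 6) + 2, -17)) = ((6 + 2*5²) - 10)*(57 + ⅒) = ((6 + 2*25) - 10)*(571/10) = ((6 + 50) - 10)*(571/10) = (56 - 10)*(571/10) = 46*(571/10) = 13133/5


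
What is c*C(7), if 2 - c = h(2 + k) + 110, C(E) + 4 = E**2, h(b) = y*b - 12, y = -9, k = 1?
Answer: -3105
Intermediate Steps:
h(b) = -12 - 9*b (h(b) = -9*b - 12 = -12 - 9*b)
C(E) = -4 + E**2
c = -69 (c = 2 - ((-12 - 9*(2 + 1)) + 110) = 2 - ((-12 - 9*3) + 110) = 2 - ((-12 - 27) + 110) = 2 - (-39 + 110) = 2 - 1*71 = 2 - 71 = -69)
c*C(7) = -69*(-4 + 7**2) = -69*(-4 + 49) = -69*45 = -3105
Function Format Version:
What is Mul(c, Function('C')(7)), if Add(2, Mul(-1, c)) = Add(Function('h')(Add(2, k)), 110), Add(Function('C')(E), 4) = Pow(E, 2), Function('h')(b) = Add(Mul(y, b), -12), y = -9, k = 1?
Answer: -3105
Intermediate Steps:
Function('h')(b) = Add(-12, Mul(-9, b)) (Function('h')(b) = Add(Mul(-9, b), -12) = Add(-12, Mul(-9, b)))
Function('C')(E) = Add(-4, Pow(E, 2))
c = -69 (c = Add(2, Mul(-1, Add(Add(-12, Mul(-9, Add(2, 1))), 110))) = Add(2, Mul(-1, Add(Add(-12, Mul(-9, 3)), 110))) = Add(2, Mul(-1, Add(Add(-12, -27), 110))) = Add(2, Mul(-1, Add(-39, 110))) = Add(2, Mul(-1, 71)) = Add(2, -71) = -69)
Mul(c, Function('C')(7)) = Mul(-69, Add(-4, Pow(7, 2))) = Mul(-69, Add(-4, 49)) = Mul(-69, 45) = -3105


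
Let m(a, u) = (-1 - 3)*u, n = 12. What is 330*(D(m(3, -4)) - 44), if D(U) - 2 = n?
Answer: -9900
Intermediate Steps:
m(a, u) = -4*u
D(U) = 14 (D(U) = 2 + 12 = 14)
330*(D(m(3, -4)) - 44) = 330*(14 - 44) = 330*(-30) = -9900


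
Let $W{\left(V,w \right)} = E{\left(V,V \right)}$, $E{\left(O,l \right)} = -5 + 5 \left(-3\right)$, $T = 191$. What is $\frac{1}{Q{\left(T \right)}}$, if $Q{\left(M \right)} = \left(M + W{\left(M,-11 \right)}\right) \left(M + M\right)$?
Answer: $\frac{1}{65322} \approx 1.5309 \cdot 10^{-5}$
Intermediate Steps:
$E{\left(O,l \right)} = -20$ ($E{\left(O,l \right)} = -5 - 15 = -20$)
$W{\left(V,w \right)} = -20$
$Q{\left(M \right)} = 2 M \left(-20 + M\right)$ ($Q{\left(M \right)} = \left(M - 20\right) \left(M + M\right) = \left(-20 + M\right) 2 M = 2 M \left(-20 + M\right)$)
$\frac{1}{Q{\left(T \right)}} = \frac{1}{2 \cdot 191 \left(-20 + 191\right)} = \frac{1}{2 \cdot 191 \cdot 171} = \frac{1}{65322}$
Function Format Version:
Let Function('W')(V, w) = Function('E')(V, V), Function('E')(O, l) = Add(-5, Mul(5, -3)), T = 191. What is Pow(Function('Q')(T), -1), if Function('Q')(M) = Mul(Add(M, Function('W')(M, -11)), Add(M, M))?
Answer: Rational(1, 65322) ≈ 1.5309e-5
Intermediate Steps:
Function('E')(O, l) = -20 (Function('E')(O, l) = Add(-5, -15) = -20)
Function('W')(V, w) = -20
Function('Q')(M) = Mul(2, M, Add(-20, M)) (Function('Q')(M) = Mul(Add(M, -20), Add(M, M)) = Mul(Add(-20, M), Mul(2, M)) = Mul(2, M, Add(-20, M)))
Pow(Function('Q')(T), -1) = Pow(Mul(2, 191, Add(-20, 191)), -1) = Pow(Mul(2, 191, 171), -1) = Pow(65322, -1) = Rational(1, 65322)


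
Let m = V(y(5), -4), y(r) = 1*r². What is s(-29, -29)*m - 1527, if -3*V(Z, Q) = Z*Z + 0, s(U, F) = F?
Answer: 13544/3 ≈ 4514.7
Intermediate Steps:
y(r) = r²
V(Z, Q) = -Z²/3 (V(Z, Q) = -(Z*Z + 0)/3 = -(Z² + 0)/3 = -Z²/3)
m = -625/3 (m = -(5²)²/3 = -⅓*25² = -⅓*625 = -625/3 ≈ -208.33)
s(-29, -29)*m - 1527 = -29*(-625/3) - 1527 = 18125/3 - 1527 = 13544/3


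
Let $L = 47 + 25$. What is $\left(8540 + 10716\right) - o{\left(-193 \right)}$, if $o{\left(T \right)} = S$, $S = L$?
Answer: $19184$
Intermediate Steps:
$L = 72$
$S = 72$
$o{\left(T \right)} = 72$
$\left(8540 + 10716\right) - o{\left(-193 \right)} = \left(8540 + 10716\right) - 72 = 19256 - 72 = 19184$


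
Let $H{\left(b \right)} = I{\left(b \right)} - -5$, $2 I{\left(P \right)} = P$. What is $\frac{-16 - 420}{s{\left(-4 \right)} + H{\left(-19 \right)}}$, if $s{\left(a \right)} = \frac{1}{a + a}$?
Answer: $\frac{3488}{37} \approx 94.27$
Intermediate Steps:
$s{\left(a \right)} = \frac{1}{2 a}$
$I{\left(P \right)} = \frac{P}{2}$
$H{\left(b \right)} = 5 + \frac{b}{2}$ ($H{\left(b \right)} = \frac{b}{2} - -5 = \frac{b}{2} + 5 = 5 + \frac{b}{2}$)
$\frac{-16 - 420}{s{\left(-4 \right)} + H{\left(-19 \right)}} = \frac{-16 - 420}{\frac{1}{2 \left(-4\right)} + \left(5 + \frac{1}{2} \left(-19\right)\right)} = - \frac{436}{\frac{1}{2} \left(- \frac{1}{4}\right) + \left(5 - \frac{19}{2}\right)} = - \frac{436}{- \frac{1}{8} - \frac{9}{2}} = - \frac{436}{- \frac{37}{8}} = \left(-436\right) \left(- \frac{8}{37}\right) = \frac{3488}{37}$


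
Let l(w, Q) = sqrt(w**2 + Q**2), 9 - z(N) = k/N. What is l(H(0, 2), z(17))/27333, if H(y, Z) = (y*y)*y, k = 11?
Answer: 142/464661 ≈ 0.00030560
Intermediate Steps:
H(y, Z) = y**3 (H(y, Z) = y**2*y = y**3)
z(N) = 9 - 11/N
l(w, Q) = sqrt(Q**2 + w**2)
l(H(0, 2), z(17))/27333 = sqrt((9 - 11/17)**2 + (0**3)**2)/27333 = sqrt((9 - 11*1/17)**2 + 0**2)*(1/27333) = sqrt((9 - 11/17)**2 + 0)*(1/27333) = sqrt((142/17)**2 + 0)*(1/27333) = sqrt(20164/289 + 0)*(1/27333) = sqrt(20164/289)*(1/27333) = (142/17)*(1/27333) = 142/464661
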